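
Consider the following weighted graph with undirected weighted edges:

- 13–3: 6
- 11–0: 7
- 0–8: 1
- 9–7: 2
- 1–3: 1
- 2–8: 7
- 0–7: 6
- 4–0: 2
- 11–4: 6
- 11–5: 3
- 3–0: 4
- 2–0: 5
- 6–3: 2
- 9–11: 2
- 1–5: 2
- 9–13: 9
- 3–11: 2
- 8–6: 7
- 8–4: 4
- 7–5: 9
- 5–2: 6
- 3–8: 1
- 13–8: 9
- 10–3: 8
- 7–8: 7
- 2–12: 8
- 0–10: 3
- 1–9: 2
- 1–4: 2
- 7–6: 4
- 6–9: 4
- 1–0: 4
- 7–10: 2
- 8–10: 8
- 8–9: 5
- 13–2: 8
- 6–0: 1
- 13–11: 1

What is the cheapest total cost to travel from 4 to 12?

Candidate routes:
4 - 0 - 2 - 12: 2+5+8 = 15
4 - 1 - 5 - 2 - 12: 2+2+6+8 = 18
4 - 8 - 0 - 2 - 12: 4+1+5+8 = 18
Cheapest is 4 - 0 - 2 - 12 at 15.

15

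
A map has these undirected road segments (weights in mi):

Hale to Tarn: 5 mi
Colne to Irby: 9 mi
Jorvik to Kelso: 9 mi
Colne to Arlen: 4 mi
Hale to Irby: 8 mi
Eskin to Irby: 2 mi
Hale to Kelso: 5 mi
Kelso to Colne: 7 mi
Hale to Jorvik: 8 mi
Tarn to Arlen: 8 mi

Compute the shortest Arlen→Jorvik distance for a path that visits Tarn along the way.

Shortest Arlen→Tarn: Arlen → Tarn = 8
Best Tarn to Jorvik: Tarn → Hale → Jorvik costing 13
Total via Tarn: 8 + 13 = 21 mi.

21 mi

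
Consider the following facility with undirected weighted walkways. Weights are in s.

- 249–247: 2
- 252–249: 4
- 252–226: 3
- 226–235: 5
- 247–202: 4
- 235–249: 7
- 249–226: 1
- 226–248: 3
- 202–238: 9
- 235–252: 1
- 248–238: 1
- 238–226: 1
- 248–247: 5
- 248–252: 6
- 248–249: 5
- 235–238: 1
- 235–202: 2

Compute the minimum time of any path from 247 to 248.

5 s

Candidate routes:
247 → 249 → 226 → 248: 2+1+3 = 6
247 → 248: 5 = 5
Cheapest is 247 → 248 at 5 s.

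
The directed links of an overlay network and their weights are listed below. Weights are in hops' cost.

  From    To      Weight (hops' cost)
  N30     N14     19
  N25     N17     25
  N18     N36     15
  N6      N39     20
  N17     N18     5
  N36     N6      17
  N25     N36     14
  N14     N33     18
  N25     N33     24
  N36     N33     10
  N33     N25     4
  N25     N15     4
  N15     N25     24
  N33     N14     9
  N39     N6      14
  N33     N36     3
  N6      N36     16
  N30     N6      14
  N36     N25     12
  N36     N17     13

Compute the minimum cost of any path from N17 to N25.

Shortest distances from N17:
N17: 0
N18: 5  (via N17)
N36: 20  (via N18)
N33: 30  (via N36)
N25: 32  (via N36)
Shortest route: N17 → N18 → N36 → N25 = 32 hops' cost.

32 hops' cost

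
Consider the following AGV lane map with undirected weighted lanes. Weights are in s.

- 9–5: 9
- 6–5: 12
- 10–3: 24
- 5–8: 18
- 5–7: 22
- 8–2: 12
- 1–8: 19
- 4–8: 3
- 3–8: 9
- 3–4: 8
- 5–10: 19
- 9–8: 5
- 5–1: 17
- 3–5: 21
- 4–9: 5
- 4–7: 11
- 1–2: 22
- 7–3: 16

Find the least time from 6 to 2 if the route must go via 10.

Best 6 to 10: 6 → 5 → 10 costing 31
Best 10 to 2: 10 → 3 → 8 → 2 costing 45
Total via 10: 31 + 45 = 76 s.

76 s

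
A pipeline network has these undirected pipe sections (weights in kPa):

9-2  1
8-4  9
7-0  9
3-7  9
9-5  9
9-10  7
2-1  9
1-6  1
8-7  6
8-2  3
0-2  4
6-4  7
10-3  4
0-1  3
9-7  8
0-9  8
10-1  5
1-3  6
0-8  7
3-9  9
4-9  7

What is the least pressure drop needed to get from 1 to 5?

17 kPa

Settle nodes by increasing distance from 1:
1: 0
6: 1  (via 1)
0: 3  (via 1)
10: 5  (via 1)
3: 6  (via 1)
2: 7  (via 0)
4: 8  (via 6)
9: 8  (via 2)
8: 10  (via 0)
7: 12  (via 0)
5: 17  (via 9)
Shortest route: 1–0–2–9–5 = 17 kPa.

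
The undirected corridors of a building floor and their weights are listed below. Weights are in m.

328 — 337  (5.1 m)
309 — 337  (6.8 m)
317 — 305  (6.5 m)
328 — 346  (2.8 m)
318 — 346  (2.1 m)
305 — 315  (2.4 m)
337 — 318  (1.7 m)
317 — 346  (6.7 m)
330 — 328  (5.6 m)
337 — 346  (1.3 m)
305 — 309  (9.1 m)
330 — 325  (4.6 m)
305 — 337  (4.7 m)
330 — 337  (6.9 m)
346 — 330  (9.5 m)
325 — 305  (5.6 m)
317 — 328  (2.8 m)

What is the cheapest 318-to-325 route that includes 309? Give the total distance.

23.2 m

Best 318 to 309: 318–337–309 costing 8.5
Best 309 to 325: 309–305–325 costing 14.7
Total via 309: 8.5 + 14.7 = 23.2 m.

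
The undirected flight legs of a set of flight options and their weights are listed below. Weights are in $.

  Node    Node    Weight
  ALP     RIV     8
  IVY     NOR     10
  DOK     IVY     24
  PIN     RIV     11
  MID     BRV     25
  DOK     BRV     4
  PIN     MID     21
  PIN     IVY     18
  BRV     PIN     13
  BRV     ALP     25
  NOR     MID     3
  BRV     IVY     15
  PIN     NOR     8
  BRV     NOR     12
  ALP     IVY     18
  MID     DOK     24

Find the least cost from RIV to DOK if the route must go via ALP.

$37

Shortest RIV→ALP: RIV → ALP = 8
Shortest ALP→DOK: ALP → BRV → DOK = 29
Total via ALP: 8 + 29 = $37.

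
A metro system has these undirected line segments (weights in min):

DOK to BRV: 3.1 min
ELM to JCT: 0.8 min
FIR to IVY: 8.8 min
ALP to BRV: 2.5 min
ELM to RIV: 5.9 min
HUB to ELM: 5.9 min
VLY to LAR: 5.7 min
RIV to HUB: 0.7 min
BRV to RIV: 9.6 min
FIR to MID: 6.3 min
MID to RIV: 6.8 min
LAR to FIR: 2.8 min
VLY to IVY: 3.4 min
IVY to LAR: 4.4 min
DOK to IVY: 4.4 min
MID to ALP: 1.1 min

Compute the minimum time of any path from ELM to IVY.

Shortest distances from ELM:
ELM: 0
JCT: 0.8  (via ELM)
HUB: 5.9  (via ELM)
RIV: 5.9  (via ELM)
MID: 12.7  (via RIV)
ALP: 13.8  (via MID)
BRV: 15.5  (via RIV)
DOK: 18.6  (via BRV)
FIR: 19  (via MID)
LAR: 21.8  (via FIR)
IVY: 23  (via DOK)
Shortest route: ELM–RIV–BRV–DOK–IVY = 23 min.

23 min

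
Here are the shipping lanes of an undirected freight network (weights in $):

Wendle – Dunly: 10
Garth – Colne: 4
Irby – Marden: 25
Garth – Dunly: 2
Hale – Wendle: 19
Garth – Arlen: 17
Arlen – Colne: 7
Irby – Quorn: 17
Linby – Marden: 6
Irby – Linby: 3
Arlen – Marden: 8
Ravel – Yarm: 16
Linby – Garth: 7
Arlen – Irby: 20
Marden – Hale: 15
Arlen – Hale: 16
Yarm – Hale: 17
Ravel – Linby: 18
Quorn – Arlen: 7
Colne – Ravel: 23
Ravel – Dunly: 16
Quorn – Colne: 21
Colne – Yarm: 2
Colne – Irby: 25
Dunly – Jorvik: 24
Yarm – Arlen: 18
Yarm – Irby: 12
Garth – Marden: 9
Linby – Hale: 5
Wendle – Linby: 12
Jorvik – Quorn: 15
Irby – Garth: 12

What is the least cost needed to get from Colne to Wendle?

$16

Enumerating some paths:
Colne–Garth–Dunly–Wendle: 4+2+10 = 16
Colne–Yarm–Irby–Linby–Wendle: 2+12+3+12 = 29
Colne–Garth–Irby–Linby–Wendle: 4+12+3+12 = 31
Colne–Garth–Linby–Wendle: 4+7+12 = 23
The minimum is $16 via Colne–Garth–Dunly–Wendle.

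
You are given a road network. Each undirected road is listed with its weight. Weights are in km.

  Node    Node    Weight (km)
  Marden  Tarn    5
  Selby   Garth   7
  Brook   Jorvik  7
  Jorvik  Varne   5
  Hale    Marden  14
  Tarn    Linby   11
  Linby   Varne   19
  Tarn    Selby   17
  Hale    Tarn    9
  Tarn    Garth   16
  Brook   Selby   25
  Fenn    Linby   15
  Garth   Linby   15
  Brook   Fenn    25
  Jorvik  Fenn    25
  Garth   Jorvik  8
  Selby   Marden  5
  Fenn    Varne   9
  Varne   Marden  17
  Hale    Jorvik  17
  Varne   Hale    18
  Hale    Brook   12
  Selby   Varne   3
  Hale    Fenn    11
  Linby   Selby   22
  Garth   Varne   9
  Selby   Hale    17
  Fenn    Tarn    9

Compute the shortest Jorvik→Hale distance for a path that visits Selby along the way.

Shortest Jorvik→Selby: Jorvik–Varne–Selby = 8
Shortest Selby→Hale: Selby–Hale = 17
Total via Selby: 8 + 17 = 25 km.

25 km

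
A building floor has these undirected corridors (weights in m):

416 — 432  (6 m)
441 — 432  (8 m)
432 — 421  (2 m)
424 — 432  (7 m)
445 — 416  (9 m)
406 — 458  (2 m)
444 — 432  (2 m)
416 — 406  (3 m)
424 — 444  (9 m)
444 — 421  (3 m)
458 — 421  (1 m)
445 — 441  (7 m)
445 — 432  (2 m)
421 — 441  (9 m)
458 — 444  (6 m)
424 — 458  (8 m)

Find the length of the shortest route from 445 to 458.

Compare a few routes:
445 - 432 - 444 - 458: 2+2+6 = 10
445 - 432 - 421 - 458: 2+2+1 = 5
445 - 432 - 444 - 421 - 458: 2+2+3+1 = 8
The minimum is 5 m via 445 - 432 - 421 - 458.

5 m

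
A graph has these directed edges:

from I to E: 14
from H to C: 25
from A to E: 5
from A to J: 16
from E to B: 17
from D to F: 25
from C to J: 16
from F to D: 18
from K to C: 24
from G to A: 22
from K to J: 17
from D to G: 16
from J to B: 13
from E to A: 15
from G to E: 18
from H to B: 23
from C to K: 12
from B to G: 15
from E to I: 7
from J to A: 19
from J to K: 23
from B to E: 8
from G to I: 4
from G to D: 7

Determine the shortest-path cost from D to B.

Settle nodes by increasing distance from D:
D: 0
G: 16  (via D)
I: 20  (via G)
F: 25  (via D)
E: 34  (via G)
A: 38  (via G)
B: 51  (via E)
Shortest route: D–G–E–B = 51.

51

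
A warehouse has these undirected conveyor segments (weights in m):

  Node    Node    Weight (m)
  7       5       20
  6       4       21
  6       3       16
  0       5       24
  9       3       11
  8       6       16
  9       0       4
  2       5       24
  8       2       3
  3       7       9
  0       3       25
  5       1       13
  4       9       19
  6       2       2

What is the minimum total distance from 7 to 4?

39 m

Candidate routes:
7 → 3 → 9 → 4: 9+11+19 = 39
7 → 3 → 0 → 9 → 4: 9+25+4+19 = 57
7 → 3 → 6 → 4: 9+16+21 = 46
The minimum is 39 m via 7 → 3 → 9 → 4.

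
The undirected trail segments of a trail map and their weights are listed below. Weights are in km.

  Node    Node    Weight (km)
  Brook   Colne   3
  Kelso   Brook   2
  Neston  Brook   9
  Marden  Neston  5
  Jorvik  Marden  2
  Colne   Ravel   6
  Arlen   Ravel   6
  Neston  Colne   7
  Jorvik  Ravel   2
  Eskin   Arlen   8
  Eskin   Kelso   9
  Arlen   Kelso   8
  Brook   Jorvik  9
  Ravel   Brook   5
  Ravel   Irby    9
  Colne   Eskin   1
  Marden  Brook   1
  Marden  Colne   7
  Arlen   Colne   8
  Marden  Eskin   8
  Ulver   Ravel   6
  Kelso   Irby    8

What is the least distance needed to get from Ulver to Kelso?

Running Dijkstra from Ulver:
Ulver: 0
Ravel: 6  (via Ulver)
Jorvik: 8  (via Ravel)
Marden: 10  (via Jorvik)
Brook: 11  (via Ravel)
Arlen: 12  (via Ravel)
Colne: 12  (via Ravel)
Kelso: 13  (via Brook)
Shortest route: Ulver–Ravel–Brook–Kelso = 13 km.

13 km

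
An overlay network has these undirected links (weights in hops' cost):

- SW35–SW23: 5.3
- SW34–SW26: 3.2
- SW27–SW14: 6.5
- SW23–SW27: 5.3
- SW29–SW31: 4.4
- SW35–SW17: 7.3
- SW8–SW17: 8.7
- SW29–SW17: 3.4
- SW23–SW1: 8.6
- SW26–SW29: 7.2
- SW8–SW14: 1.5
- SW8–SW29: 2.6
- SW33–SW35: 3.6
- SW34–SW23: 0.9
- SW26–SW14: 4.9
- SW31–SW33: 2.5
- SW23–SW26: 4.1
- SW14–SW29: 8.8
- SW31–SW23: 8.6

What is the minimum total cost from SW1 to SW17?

21.2 hops' cost

Candidate routes:
SW1 - SW23 - SW35 - SW17: 8.6+5.3+7.3 = 21.2
SW1 - SW23 - SW26 - SW29 - SW17: 8.6+4.1+7.2+3.4 = 23.3
SW1 - SW23 - SW34 - SW26 - SW29 - SW17: 8.6+0.9+3.2+7.2+3.4 = 23.3
SW1 - SW23 - SW31 - SW29 - SW17: 8.6+8.6+4.4+3.4 = 25
Cheapest is SW1 - SW23 - SW35 - SW17 at 21.2 hops' cost.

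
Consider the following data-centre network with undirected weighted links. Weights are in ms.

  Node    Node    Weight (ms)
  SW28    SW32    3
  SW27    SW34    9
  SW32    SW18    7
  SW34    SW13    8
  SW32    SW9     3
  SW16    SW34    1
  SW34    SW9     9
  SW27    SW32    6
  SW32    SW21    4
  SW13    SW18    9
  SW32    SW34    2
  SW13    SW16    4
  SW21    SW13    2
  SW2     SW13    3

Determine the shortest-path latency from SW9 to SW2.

Running Dijkstra from SW9:
SW9: 0
SW32: 3  (via SW9)
SW34: 5  (via SW32)
SW28: 6  (via SW32)
SW16: 6  (via SW34)
SW21: 7  (via SW32)
SW13: 9  (via SW21)
SW27: 9  (via SW32)
SW18: 10  (via SW32)
SW2: 12  (via SW13)
Shortest route: SW9–SW32–SW21–SW13–SW2 = 12 ms.

12 ms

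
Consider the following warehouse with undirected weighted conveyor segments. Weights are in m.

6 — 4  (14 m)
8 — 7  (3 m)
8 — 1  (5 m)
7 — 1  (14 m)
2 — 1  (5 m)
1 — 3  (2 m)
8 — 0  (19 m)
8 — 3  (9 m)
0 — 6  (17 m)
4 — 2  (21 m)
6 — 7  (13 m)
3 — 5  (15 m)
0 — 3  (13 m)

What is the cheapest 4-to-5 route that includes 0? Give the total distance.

Best 4 to 0: 4 → 6 → 0 costing 31
Shortest 0→5: 0 → 3 → 5 = 28
Total via 0: 31 + 28 = 59 m.

59 m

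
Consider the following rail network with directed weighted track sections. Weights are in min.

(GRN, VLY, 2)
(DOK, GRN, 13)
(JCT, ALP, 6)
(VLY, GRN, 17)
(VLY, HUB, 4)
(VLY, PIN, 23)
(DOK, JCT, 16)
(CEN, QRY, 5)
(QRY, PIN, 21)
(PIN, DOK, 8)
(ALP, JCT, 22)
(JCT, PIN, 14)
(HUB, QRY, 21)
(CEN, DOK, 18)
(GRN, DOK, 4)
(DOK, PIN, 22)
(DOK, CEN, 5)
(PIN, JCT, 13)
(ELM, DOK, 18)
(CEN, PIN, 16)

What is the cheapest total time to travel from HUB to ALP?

61 min

Shortest distances from HUB:
HUB: 0
QRY: 21  (via HUB)
PIN: 42  (via QRY)
DOK: 50  (via PIN)
CEN: 55  (via DOK)
JCT: 55  (via PIN)
ALP: 61  (via JCT)
Shortest route: HUB → QRY → PIN → JCT → ALP = 61 min.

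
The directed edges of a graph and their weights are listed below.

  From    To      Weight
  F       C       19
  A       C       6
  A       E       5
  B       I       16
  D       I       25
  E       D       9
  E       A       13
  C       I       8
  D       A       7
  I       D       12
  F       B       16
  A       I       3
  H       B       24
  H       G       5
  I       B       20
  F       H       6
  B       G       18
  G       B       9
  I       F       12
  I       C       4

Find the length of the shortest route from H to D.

42

Running Dijkstra from H:
H: 0
G: 5  (via H)
B: 14  (via G)
I: 30  (via B)
C: 34  (via I)
D: 42  (via I)
Shortest route: H → G → B → I → D = 42.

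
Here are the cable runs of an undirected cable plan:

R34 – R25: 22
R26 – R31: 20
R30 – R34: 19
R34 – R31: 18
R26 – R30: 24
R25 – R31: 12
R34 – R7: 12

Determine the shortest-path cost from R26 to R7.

Compare a few routes:
R26–R31–R25–R34–R7: 20+12+22+12 = 66
R26–R30–R34–R7: 24+19+12 = 55
R26–R31–R34–R7: 20+18+12 = 50
The minimum is 50 via R26–R31–R34–R7.

50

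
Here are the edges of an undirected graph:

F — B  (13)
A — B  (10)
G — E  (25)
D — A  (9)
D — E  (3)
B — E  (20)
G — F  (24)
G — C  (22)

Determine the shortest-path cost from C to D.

Compare a few routes:
C–G–E–D: 22+25+3 = 50
C–G–F–B–A–D: 22+24+13+10+9 = 78
The minimum is 50 via C–G–E–D.

50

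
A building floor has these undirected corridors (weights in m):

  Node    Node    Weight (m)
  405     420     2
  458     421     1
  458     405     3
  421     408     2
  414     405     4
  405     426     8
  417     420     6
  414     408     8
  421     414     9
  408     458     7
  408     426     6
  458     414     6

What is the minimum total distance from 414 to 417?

Enumerating some paths:
414 - 458 - 405 - 420 - 417: 6+3+2+6 = 17
414 - 421 - 458 - 405 - 420 - 417: 9+1+3+2+6 = 21
414 - 405 - 420 - 417: 4+2+6 = 12
Cheapest is 414 - 405 - 420 - 417 at 12 m.

12 m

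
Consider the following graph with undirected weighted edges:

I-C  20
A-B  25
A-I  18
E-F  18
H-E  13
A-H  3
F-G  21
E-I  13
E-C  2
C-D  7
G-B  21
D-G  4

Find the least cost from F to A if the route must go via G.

Best F to G: F → G costing 21
Shortest G→A: G → D → C → E → H → A = 29
Total via G: 21 + 29 = 50.

50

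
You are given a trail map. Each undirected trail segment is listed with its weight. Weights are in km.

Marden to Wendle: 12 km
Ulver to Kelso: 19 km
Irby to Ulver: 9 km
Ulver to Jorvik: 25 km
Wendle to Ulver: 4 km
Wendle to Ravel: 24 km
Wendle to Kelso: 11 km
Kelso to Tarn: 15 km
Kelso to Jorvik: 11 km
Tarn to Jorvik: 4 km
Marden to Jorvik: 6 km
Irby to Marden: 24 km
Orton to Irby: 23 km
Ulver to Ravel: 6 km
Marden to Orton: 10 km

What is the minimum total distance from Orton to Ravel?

Candidate routes:
Orton - Irby - Ulver - Ravel: 23+9+6 = 38
Orton - Marden - Wendle - Ulver - Ravel: 10+12+4+6 = 32
The minimum is 32 km via Orton - Marden - Wendle - Ulver - Ravel.

32 km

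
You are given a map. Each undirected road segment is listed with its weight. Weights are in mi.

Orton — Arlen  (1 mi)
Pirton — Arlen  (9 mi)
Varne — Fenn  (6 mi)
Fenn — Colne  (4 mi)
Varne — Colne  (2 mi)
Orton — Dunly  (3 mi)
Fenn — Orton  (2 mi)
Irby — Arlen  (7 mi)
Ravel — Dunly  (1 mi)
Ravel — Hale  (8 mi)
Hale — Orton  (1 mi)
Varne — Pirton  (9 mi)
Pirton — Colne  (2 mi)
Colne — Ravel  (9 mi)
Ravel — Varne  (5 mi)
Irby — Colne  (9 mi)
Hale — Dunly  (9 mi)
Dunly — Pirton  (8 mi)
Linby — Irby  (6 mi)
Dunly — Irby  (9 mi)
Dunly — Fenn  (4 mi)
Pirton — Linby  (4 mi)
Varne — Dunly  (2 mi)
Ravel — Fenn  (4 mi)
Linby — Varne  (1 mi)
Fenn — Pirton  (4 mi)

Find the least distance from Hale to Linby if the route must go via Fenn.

10 mi

Best Hale to Fenn: Hale–Orton–Fenn costing 3
Best Fenn to Linby: Fenn–Varne–Linby costing 7
Total via Fenn: 3 + 7 = 10 mi.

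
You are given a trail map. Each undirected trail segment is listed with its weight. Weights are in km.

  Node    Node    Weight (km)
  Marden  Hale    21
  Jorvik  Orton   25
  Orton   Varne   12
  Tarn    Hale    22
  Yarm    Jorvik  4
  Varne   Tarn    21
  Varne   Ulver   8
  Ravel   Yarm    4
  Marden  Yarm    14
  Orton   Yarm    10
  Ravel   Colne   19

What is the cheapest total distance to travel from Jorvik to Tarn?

Candidate routes:
Jorvik–Orton–Varne–Tarn: 25+12+21 = 58
Jorvik–Yarm–Orton–Varne–Tarn: 4+10+12+21 = 47
Jorvik–Yarm–Marden–Hale–Tarn: 4+14+21+22 = 61
The minimum is 47 km via Jorvik–Yarm–Orton–Varne–Tarn.

47 km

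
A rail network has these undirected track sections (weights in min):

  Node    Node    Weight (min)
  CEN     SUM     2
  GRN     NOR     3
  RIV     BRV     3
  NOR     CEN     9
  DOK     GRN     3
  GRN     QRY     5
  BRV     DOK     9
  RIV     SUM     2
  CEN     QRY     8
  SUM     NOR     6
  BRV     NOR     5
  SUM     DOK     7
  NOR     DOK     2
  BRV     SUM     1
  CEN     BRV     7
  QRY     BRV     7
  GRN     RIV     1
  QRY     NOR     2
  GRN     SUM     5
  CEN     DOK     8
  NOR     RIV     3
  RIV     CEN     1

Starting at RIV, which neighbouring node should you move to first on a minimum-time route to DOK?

Compare a few routes:
RIV - GRN - NOR - DOK: 1+3+2 = 6
RIV - GRN - DOK: 1+3 = 4
RIV - CEN - DOK: 1+8 = 9
RIV - NOR - DOK: 3+2 = 5
Cheapest is RIV - GRN - DOK at 4 min.
So from RIV the first move is to GRN.

GRN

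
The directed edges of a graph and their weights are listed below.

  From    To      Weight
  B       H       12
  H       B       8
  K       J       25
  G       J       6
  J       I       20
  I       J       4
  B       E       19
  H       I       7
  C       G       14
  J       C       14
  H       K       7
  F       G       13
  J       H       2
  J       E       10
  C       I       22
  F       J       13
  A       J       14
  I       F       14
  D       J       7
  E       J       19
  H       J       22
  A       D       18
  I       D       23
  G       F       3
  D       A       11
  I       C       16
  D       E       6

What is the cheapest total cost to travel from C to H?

22

Shortest distances from C:
C: 0
G: 14  (via C)
F: 17  (via G)
J: 20  (via G)
H: 22  (via J)
Shortest route: C–G–J–H = 22.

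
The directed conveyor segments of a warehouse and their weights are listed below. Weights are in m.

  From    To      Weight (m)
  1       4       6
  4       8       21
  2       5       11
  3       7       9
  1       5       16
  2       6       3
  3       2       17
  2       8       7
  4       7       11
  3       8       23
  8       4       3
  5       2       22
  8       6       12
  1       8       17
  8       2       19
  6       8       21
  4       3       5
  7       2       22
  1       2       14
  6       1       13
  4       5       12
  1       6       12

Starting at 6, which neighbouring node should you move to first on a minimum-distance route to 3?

1

Candidate routes:
6 → 1 → 8 → 4 → 3: 13+17+3+5 = 38
6 → 8 → 4 → 3: 21+3+5 = 29
6 → 1 → 4 → 3: 13+6+5 = 24
6 → 1 → 2 → 8 → 4 → 3: 13+14+7+3+5 = 42
The minimum is 24 m via 6 → 1 → 4 → 3.
So from 6 the first move is to 1.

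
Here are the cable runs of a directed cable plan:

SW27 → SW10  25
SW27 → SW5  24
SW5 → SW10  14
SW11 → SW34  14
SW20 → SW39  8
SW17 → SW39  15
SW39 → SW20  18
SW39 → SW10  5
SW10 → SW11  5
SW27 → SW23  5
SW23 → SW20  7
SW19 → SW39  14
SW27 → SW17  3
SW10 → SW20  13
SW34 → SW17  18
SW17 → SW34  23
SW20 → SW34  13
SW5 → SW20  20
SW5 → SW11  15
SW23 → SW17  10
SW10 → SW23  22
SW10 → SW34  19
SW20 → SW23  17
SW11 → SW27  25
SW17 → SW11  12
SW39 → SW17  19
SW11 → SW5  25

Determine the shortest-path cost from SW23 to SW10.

Enumerating some paths:
SW23–SW17–SW39–SW10: 10+15+5 = 30
SW23–SW20–SW39–SW10: 7+8+5 = 20
Cheapest is SW23–SW20–SW39–SW10 at 20.

20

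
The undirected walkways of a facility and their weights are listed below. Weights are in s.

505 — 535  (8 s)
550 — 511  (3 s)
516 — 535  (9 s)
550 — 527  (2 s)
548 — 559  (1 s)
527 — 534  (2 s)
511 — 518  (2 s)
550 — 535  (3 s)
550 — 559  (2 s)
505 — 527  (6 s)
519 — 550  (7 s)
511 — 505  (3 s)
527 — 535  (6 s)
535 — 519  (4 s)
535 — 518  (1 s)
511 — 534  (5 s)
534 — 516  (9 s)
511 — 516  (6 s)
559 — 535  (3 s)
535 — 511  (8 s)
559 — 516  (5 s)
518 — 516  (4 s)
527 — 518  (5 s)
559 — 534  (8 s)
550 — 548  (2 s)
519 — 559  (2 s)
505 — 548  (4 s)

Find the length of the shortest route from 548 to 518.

Compare a few routes:
548–559–550–535–518: 1+2+3+1 = 7
548–550–535–518: 2+3+1 = 6
548–559–535–518: 1+3+1 = 5
The minimum is 5 s via 548–559–535–518.

5 s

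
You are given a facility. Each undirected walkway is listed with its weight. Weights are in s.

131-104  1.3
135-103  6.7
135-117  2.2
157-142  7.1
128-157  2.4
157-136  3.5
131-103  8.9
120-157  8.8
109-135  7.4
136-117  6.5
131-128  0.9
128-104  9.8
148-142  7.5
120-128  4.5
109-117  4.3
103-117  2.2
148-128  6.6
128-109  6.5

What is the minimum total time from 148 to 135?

19.6 s

Compare a few routes:
148 - 128 - 109 - 117 - 135: 6.6+6.5+4.3+2.2 = 19.6
148 - 128 - 131 - 103 - 117 - 135: 6.6+0.9+8.9+2.2+2.2 = 20.8
148 - 128 - 109 - 135: 6.6+6.5+7.4 = 20.5
Cheapest is 148 - 128 - 109 - 117 - 135 at 19.6 s.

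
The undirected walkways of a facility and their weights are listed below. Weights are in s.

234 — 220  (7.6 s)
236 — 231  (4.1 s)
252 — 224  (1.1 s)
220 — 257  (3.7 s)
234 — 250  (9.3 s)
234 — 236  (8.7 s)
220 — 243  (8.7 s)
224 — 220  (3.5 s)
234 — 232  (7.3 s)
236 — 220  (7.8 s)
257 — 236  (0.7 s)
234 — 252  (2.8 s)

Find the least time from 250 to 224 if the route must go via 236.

Best 250 to 236: 250 → 234 → 236 costing 18
Best 236 to 224: 236 → 257 → 220 → 224 costing 7.9
Total via 236: 18 + 7.9 = 25.9 s.

25.9 s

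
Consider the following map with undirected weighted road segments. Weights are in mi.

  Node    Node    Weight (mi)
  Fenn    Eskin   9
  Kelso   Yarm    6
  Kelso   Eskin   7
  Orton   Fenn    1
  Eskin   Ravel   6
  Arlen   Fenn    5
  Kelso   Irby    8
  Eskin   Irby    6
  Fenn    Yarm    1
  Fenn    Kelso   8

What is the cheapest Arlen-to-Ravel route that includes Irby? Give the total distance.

32 mi

Best Arlen to Irby: Arlen → Fenn → Yarm → Kelso → Irby costing 20
Best Irby to Ravel: Irby → Eskin → Ravel costing 12
Total via Irby: 20 + 12 = 32 mi.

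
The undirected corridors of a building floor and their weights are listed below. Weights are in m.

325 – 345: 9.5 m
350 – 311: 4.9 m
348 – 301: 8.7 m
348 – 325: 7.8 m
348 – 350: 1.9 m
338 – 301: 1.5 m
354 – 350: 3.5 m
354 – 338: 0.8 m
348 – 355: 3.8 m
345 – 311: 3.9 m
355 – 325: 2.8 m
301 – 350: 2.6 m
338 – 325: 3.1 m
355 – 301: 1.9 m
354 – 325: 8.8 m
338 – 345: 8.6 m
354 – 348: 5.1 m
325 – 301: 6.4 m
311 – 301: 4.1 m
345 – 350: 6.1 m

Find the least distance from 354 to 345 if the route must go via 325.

13.4 m

Shortest 354→325: 354–338–325 = 3.9
Best 325 to 345: 325–345 costing 9.5
Total via 325: 3.9 + 9.5 = 13.4 m.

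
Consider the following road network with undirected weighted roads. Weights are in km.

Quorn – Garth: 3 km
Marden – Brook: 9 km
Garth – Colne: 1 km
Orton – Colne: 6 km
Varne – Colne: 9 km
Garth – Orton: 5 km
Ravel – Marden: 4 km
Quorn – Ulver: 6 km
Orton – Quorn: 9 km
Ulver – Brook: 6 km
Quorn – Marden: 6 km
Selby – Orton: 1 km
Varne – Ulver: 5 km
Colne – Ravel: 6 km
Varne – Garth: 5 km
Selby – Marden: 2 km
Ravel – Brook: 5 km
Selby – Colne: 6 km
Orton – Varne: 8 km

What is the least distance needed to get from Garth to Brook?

12 km

Compare a few routes:
Garth–Colne–Ravel–Brook: 1+6+5 = 12
Garth–Quorn–Ulver–Brook: 3+6+6 = 15
The minimum is 12 km via Garth–Colne–Ravel–Brook.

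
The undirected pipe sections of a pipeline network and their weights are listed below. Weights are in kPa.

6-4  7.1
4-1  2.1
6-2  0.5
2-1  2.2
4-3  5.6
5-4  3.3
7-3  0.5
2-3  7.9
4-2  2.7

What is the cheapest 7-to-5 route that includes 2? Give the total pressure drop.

Best 7 to 2: 7 → 3 → 2 costing 8.4
Best 2 to 5: 2 → 4 → 5 costing 6
Total via 2: 8.4 + 6 = 14.4 kPa.

14.4 kPa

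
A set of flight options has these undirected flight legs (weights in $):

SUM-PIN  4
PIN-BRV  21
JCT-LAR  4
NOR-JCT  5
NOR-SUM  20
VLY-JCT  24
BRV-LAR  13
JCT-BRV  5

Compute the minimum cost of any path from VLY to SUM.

Shortest distances from VLY:
VLY: 0
JCT: 24  (via VLY)
LAR: 28  (via JCT)
NOR: 29  (via JCT)
BRV: 29  (via JCT)
SUM: 49  (via NOR)
Shortest route: VLY–JCT–NOR–SUM = $49.

$49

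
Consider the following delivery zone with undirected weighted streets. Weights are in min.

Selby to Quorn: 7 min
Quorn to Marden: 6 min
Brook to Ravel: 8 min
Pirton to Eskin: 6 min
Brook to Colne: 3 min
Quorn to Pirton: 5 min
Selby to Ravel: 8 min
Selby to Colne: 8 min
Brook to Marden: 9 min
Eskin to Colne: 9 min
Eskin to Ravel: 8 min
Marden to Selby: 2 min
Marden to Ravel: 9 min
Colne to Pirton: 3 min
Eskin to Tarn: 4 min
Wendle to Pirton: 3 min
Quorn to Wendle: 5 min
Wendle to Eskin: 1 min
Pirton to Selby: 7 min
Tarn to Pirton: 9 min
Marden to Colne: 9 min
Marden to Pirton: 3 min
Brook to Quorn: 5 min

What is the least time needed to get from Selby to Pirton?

5 min

Settle nodes by increasing distance from Selby:
Selby: 0
Marden: 2  (via Selby)
Pirton: 5  (via Marden)
Shortest route: Selby–Marden–Pirton = 5 min.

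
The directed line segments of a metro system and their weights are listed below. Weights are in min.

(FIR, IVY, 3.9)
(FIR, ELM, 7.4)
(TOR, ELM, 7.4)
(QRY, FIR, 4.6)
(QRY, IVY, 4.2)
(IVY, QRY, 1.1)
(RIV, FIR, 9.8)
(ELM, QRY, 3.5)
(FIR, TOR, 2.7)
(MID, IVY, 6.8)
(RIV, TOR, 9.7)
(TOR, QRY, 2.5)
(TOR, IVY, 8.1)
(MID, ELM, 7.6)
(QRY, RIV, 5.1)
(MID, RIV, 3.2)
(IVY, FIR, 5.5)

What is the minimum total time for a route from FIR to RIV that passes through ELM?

16 min

Best FIR to ELM: FIR → ELM costing 7.4
Shortest ELM→RIV: ELM → QRY → RIV = 8.6
Total via ELM: 7.4 + 8.6 = 16 min.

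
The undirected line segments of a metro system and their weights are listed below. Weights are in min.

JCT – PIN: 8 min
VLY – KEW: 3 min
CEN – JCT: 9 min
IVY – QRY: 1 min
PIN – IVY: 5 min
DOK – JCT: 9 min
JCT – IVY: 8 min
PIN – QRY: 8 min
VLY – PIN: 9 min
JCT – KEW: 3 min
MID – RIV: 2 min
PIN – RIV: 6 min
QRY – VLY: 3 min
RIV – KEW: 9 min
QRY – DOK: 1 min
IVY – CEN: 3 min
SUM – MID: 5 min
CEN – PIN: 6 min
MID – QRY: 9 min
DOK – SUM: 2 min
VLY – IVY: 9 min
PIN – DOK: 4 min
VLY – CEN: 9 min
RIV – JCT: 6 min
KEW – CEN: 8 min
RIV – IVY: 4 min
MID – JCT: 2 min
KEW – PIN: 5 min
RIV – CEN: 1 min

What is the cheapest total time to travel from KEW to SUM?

Enumerating some paths:
KEW → PIN → DOK → SUM: 5+4+2 = 11
KEW → VLY → QRY → DOK → SUM: 3+3+1+2 = 9
KEW → JCT → MID → SUM: 3+2+5 = 10
The minimum is 9 min via KEW → VLY → QRY → DOK → SUM.

9 min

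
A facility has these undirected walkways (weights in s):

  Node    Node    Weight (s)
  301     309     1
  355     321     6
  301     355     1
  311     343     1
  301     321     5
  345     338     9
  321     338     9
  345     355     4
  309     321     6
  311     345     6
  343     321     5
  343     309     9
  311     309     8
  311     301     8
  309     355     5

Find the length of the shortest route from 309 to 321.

6 s

Settle nodes by increasing distance from 309:
309: 0
301: 1  (via 309)
355: 2  (via 301)
345: 6  (via 355)
321: 6  (via 309)
Shortest route: 309 → 321 = 6 s.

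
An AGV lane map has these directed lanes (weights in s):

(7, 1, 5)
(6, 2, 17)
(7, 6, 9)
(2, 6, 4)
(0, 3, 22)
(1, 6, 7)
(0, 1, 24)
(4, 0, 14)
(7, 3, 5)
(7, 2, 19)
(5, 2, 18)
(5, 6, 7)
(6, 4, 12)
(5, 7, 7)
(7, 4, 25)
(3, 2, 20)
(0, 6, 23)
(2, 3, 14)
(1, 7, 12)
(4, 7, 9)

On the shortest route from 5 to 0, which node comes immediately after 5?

6

Enumerating some paths:
5 - 7 - 1 - 6 - 4 - 0: 7+5+7+12+14 = 45
5 - 6 - 4 - 0: 7+12+14 = 33
5 - 7 - 6 - 4 - 0: 7+9+12+14 = 42
5 - 7 - 4 - 0: 7+25+14 = 46
Cheapest is 5 - 6 - 4 - 0 at 33 s.
So from 5 the first move is to 6.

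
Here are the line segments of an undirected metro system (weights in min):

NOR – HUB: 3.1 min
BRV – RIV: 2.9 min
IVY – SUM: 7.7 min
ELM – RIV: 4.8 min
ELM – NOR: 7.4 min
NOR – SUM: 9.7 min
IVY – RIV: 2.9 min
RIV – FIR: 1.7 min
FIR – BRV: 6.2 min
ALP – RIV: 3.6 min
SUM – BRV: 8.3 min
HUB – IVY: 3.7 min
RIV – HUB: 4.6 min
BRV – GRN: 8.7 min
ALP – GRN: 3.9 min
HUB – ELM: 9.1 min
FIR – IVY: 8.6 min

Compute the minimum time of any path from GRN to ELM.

12.3 min

Shortest distances from GRN:
GRN: 0
ALP: 3.9  (via GRN)
RIV: 7.5  (via ALP)
BRV: 8.7  (via GRN)
FIR: 9.2  (via RIV)
IVY: 10.4  (via RIV)
HUB: 12.1  (via RIV)
ELM: 12.3  (via RIV)
Shortest route: GRN → ALP → RIV → ELM = 12.3 min.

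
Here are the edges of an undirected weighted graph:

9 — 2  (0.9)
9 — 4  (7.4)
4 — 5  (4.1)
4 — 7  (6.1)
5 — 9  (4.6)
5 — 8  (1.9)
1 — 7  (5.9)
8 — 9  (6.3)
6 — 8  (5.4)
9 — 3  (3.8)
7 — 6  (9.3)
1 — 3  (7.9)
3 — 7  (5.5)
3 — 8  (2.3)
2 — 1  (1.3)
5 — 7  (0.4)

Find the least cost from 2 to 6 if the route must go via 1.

14.9

Shortest 2→1: 2 → 1 = 1.3
Best 1 to 6: 1 → 7 → 5 → 8 → 6 costing 13.6
Total via 1: 1.3 + 13.6 = 14.9.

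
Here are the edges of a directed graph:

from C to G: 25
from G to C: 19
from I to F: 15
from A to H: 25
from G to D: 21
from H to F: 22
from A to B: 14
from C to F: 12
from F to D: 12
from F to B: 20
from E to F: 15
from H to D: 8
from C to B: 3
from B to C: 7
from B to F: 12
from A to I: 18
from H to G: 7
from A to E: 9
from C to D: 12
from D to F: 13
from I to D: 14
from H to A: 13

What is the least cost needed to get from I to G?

Settle nodes by increasing distance from I:
I: 0
D: 14  (via I)
F: 15  (via I)
B: 35  (via F)
C: 42  (via B)
G: 67  (via C)
Shortest route: I–F–B–C–G = 67.

67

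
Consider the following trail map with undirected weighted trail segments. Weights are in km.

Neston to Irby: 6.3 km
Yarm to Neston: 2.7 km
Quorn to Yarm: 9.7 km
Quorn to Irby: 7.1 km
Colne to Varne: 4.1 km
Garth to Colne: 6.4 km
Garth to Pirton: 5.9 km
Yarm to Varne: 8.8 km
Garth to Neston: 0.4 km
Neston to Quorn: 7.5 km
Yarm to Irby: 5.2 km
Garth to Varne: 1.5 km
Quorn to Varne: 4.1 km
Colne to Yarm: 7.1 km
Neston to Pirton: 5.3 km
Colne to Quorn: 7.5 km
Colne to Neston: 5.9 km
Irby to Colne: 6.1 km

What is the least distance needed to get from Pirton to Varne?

7.2 km

Enumerating some paths:
Pirton–Neston–Colne–Varne: 5.3+5.9+4.1 = 15.3
Pirton–Garth–Varne: 5.9+1.5 = 7.4
Pirton–Neston–Garth–Varne: 5.3+0.4+1.5 = 7.2
Cheapest is Pirton–Neston–Garth–Varne at 7.2 km.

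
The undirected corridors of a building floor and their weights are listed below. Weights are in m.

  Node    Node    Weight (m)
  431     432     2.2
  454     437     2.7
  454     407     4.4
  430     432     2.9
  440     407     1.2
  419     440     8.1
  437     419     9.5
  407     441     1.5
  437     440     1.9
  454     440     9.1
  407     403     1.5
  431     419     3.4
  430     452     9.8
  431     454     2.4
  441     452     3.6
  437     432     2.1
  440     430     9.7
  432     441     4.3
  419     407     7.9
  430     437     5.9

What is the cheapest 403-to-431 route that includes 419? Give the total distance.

12.8 m

Shortest 403→419: 403–407–419 = 9.4
Best 419 to 431: 419–431 costing 3.4
Total via 419: 9.4 + 3.4 = 12.8 m.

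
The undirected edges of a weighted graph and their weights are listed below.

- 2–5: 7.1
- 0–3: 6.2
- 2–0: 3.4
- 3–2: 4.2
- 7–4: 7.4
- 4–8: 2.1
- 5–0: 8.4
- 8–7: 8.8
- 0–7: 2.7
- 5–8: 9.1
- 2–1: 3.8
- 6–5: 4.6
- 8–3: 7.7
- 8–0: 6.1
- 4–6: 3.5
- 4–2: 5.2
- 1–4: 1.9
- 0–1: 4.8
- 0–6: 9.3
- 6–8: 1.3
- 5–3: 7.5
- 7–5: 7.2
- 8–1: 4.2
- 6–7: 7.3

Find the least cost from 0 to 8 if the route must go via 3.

Best 0 to 3: 0 → 3 costing 6.2
Shortest 3→8: 3 → 8 = 7.7
Total via 3: 6.2 + 7.7 = 13.9.

13.9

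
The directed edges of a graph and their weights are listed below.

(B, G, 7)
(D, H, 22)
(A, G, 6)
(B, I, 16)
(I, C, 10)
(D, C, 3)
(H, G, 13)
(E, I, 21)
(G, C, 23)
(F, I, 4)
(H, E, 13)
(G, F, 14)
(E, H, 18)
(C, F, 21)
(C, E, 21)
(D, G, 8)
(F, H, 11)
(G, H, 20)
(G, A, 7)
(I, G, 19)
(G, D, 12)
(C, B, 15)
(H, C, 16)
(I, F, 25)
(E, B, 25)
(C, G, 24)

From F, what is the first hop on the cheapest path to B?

I

Compare a few routes:
F → H → E → B: 11+13+25 = 49
F → H → C → B: 11+16+15 = 42
F → I → C → B: 4+10+15 = 29
Cheapest is F → I → C → B at 29.
So from F the first move is to I.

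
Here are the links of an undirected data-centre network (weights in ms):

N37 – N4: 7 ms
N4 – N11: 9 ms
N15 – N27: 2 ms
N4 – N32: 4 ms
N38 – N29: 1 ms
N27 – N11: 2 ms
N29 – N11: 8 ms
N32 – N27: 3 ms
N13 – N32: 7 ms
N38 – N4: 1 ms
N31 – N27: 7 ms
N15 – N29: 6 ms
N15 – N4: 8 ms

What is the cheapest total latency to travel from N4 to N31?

14 ms

Enumerating some paths:
N4 → N32 → N27 → N31: 4+3+7 = 14
N4 → N38 → N29 → N15 → N27 → N31: 1+1+6+2+7 = 17
Cheapest is N4 → N32 → N27 → N31 at 14 ms.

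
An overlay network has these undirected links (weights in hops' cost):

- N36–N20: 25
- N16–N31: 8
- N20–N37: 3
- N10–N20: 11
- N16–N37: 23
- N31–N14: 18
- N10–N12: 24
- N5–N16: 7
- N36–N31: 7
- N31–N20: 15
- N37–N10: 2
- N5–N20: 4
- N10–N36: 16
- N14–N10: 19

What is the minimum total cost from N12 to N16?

Candidate routes:
N12 → N10 → N37 → N16: 24+2+23 = 49
N12 → N10 → N20 → N5 → N16: 24+11+4+7 = 46
N12 → N10 → N37 → N20 → N5 → N16: 24+2+3+4+7 = 40
The minimum is 40 hops' cost via N12 → N10 → N37 → N20 → N5 → N16.

40 hops' cost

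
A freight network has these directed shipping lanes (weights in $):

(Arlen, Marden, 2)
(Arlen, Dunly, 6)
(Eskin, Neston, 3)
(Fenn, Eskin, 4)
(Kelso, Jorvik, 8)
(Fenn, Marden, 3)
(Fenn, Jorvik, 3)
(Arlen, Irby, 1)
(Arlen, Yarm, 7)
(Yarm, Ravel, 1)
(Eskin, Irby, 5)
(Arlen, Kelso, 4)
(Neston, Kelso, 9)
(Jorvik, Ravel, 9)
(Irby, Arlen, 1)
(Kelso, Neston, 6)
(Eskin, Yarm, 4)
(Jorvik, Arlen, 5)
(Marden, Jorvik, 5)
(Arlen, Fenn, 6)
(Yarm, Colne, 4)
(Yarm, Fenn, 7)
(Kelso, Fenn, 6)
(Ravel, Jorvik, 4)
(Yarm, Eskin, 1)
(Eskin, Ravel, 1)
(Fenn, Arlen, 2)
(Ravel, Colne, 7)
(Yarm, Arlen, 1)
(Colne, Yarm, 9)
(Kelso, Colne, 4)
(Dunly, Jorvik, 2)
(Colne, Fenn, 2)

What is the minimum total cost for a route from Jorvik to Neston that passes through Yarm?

Best Jorvik to Yarm: Jorvik → Arlen → Yarm costing 12
Best Yarm to Neston: Yarm → Eskin → Neston costing 4
Total via Yarm: 12 + 4 = $16.

$16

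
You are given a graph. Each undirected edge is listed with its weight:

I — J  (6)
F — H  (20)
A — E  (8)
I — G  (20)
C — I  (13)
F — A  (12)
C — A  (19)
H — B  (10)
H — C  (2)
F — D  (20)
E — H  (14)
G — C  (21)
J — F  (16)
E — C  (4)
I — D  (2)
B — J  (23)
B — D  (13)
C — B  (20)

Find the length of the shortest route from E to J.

23

Compare a few routes:
E → C → I → J: 4+13+6 = 23
E → H → C → I → J: 14+2+13+6 = 35
Cheapest is E → C → I → J at 23.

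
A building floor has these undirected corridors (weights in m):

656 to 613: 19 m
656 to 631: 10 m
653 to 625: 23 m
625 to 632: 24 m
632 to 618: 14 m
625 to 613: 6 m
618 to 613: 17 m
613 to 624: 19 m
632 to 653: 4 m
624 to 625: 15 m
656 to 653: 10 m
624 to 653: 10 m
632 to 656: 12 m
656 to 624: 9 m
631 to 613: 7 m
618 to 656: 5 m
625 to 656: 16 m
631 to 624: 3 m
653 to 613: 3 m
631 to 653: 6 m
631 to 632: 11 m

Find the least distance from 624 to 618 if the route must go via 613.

Best 624 to 613: 624 → 631 → 613 costing 10
Best 613 to 618: 613 → 618 costing 17
Total via 613: 10 + 17 = 27 m.

27 m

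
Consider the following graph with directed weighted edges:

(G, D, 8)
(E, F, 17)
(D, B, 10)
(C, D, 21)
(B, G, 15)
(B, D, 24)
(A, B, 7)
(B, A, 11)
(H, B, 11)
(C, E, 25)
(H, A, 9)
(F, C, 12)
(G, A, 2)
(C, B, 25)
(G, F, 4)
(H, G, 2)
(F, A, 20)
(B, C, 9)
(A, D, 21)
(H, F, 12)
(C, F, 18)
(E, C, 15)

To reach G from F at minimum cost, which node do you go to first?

Compare a few routes:
F–A–B–G: 20+7+15 = 42
F–C–B–G: 12+25+15 = 52
Cheapest is F–A–B–G at 42.
So from F the first move is to A.

A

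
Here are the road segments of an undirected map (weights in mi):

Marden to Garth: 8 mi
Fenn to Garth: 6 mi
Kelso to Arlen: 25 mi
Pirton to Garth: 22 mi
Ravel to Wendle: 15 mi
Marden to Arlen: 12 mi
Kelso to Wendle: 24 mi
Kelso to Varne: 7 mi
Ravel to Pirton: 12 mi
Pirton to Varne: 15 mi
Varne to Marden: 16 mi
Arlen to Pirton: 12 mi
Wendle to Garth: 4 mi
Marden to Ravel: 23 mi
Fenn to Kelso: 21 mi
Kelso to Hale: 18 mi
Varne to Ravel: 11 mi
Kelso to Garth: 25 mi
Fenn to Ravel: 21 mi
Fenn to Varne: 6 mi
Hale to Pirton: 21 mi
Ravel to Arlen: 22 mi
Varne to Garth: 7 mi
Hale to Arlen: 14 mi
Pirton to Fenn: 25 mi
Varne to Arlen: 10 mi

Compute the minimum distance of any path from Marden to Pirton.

24 mi

Shortest distances from Marden:
Marden: 0
Garth: 8  (via Marden)
Arlen: 12  (via Marden)
Wendle: 12  (via Garth)
Fenn: 14  (via Garth)
Varne: 15  (via Garth)
Kelso: 22  (via Varne)
Ravel: 23  (via Marden)
Pirton: 24  (via Arlen)
Shortest route: Marden–Arlen–Pirton = 24 mi.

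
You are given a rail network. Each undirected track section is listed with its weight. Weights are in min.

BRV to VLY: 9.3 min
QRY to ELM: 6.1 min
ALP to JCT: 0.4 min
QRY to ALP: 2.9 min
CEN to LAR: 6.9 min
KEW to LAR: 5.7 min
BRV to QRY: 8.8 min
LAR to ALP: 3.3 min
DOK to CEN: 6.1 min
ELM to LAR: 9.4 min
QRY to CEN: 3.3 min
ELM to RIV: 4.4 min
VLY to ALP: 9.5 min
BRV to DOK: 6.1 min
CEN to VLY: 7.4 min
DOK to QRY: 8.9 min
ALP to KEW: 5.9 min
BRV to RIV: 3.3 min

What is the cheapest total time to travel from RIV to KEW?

Enumerating some paths:
RIV–ELM–LAR–KEW: 4.4+9.4+5.7 = 19.5
RIV–ELM–QRY–ALP–KEW: 4.4+6.1+2.9+5.9 = 19.3
Cheapest is RIV–ELM–QRY–ALP–KEW at 19.3 min.

19.3 min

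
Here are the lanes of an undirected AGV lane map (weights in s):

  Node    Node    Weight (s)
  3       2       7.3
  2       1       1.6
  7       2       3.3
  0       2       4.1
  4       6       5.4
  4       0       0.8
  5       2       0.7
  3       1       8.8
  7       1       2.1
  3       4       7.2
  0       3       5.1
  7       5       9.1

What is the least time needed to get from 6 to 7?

13.6 s

Running Dijkstra from 6:
6: 0
4: 5.4  (via 6)
0: 6.2  (via 4)
2: 10.3  (via 0)
5: 11  (via 2)
3: 11.3  (via 0)
1: 11.9  (via 2)
7: 13.6  (via 2)
Shortest route: 6–4–0–2–7 = 13.6 s.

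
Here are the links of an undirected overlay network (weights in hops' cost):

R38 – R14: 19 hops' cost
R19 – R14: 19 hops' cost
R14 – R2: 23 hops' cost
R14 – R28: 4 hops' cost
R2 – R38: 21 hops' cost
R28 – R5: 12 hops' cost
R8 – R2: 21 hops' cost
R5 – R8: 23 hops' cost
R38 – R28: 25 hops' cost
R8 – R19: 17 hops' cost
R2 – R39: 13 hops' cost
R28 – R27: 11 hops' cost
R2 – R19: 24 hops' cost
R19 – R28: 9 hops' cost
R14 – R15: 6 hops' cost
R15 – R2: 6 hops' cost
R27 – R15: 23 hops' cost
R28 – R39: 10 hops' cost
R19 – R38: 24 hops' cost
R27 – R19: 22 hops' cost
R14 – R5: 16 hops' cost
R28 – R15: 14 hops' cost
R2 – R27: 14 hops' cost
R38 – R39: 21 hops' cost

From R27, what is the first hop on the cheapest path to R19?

R28

Enumerating some paths:
R27 → R19: 22 = 22
R27 → R2 → R19: 14+24 = 38
R27 → R28 → R14 → R19: 11+4+19 = 34
R27 → R28 → R19: 11+9 = 20
The minimum is 20 hops' cost via R27 → R28 → R19.
So from R27 the first move is to R28.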